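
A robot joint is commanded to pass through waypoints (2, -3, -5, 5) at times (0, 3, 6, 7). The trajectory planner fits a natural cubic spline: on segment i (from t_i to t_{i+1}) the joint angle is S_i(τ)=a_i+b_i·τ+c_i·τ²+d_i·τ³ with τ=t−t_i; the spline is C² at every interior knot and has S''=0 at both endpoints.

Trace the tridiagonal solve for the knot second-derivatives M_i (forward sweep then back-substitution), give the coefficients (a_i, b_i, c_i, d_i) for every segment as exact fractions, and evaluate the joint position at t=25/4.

  seg 0: a=2 b=-73/87 c=0 d=-8/87
  seg 1: a=-3 b=-289/87 c=-24/29 d=149/261
  seg 2: a=-5 b=620/87 c=125/29 d=-125/87
S(25/4) = -5515/1856

Δ: Δ0=-5/3, Δ1=-2/3, Δ2=10
row 1: diag=12, rhs=6; c'=1/4, d'=1/2
row 2: denom=8−3·1/4=29/4; d'=(64−3·1/2)/(29/4)=250/29
back: M2=250/29
back: M1=1/2−1/4·250/29=-48/29
M: M0=0, M1=-48/29, M2=250/29, M3=0
seg 0: a=2, c=M0/2=0, d=(M1−M0)/(6·3)=-8/87, b=Δ0−h0·(2M0+M1)/6=-73/87
seg 1: a=-3, c=M1/2=-24/29, d=(M2−M1)/(6·3)=149/261, b=Δ1−h1·(2M1+M2)/6=-289/87
seg 2: a=-5, c=M2/2=125/29, d=(M3−M2)/(6·1)=-125/87, b=Δ2−h2·(2M2+M3)/6=620/87
t_q=25/4 → seg 2, τ=1/4; S=-5+620/87·τ+125/29·τ²+-125/87·τ³=-5515/1856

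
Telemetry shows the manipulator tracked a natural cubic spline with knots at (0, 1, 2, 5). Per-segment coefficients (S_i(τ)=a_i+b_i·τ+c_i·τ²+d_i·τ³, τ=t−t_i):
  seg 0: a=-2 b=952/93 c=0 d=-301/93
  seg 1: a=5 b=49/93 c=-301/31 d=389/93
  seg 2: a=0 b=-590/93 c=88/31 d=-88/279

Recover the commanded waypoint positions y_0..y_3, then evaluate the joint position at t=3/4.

y_0=-2 y_1=5 y_2=0 y_3=-2
S(3/4) = 8555/1984

y_0 = S_0(0) = a_0 = -2
y_1 = S_1(0) = a_1 = 5
y_2 = S_2(0) = a_2 = 0
y_3 = S_2(3) = -2
t_q=3/4 is in segment 0 (τ=3/4); S_0(τ)=8555/1984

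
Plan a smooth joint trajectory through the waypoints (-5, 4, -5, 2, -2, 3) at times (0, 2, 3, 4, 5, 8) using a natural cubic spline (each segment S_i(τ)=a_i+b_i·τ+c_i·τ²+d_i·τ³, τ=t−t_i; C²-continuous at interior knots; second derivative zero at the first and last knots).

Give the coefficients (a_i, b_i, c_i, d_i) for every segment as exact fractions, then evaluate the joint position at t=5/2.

Δ: Δ0=9/2, Δ1=-9, Δ2=7, Δ3=-4, Δ4=5/3
row 1: diag=6, rhs=-81; c'=1/6, d'=-27/2
row 2: denom=4−1·1/6=23/6; d'=(96−1·-27/2)/(23/6)=657/23
row 3: denom=4−1·6/23=86/23; d'=(-66−1·657/23)/(86/23)=-2175/86
row 4: denom=8−1·23/86=665/86; d'=(34−1·-2175/86)/(665/86)=5099/665
back: M4=5099/665
back: M3=-2175/86−23/86·5099/665=-18182/665
back: M2=657/23−6/23·-18182/665=23739/665
back: M1=-27/2−1/6·23739/665=-12934/665
M: M0=0, M1=-12934/665, M2=23739/665, M3=-18182/665, M4=5099/665, M5=0
seg 0: a=-5, c=M0/2=0, d=(M1−M0)/(6·2)=-6467/3990, b=Δ0−h0·(2M0+M1)/6=43823/3990
seg 1: a=4, c=M1/2=-6467/665, d=(M2−M1)/(6·1)=5239/570, b=Δ1−h1·(2M1+M2)/6=-33781/3990
seg 2: a=-5, c=M2/2=23739/1330, d=(M3−M2)/(6·1)=-41921/3990, b=Δ2−h2·(2M2+M3)/6=-683/1995
seg 3: a=2, c=M3/2=-9091/665, d=(M4−M3)/(6·1)=23281/3990, b=Δ3−h3·(2M3+M4)/6=3061/798
seg 4: a=-2, c=M4/2=5099/1330, d=(M5−M4)/(6·3)=-5099/11970, b=Δ4−h4·(2M4+M5)/6=-11972/1995
t_q=5/2 → seg 1, τ=1/2; S=4+-33781/3990·τ+-6467/665·τ²+5239/570·τ³=-3225/2128

  seg 0: a=-5 b=43823/3990 c=0 d=-6467/3990
  seg 1: a=4 b=-33781/3990 c=-6467/665 d=5239/570
  seg 2: a=-5 b=-683/1995 c=23739/1330 d=-41921/3990
  seg 3: a=2 b=3061/798 c=-9091/665 d=23281/3990
  seg 4: a=-2 b=-11972/1995 c=5099/1330 d=-5099/11970
S(5/2) = -3225/2128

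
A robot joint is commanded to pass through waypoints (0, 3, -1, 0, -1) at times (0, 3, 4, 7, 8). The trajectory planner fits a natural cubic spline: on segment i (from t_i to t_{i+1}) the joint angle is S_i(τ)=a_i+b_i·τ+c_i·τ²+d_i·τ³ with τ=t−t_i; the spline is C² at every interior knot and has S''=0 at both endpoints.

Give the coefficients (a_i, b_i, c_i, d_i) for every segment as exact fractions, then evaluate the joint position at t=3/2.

  seg 0: a=0 b=1373/432 c=0 d=-941/3888
  seg 1: a=3 b=-725/216 c=-941/432 d=221/144
  seg 2: a=-1 b=-1343/432 c=131/54 d=-1657/3888
  seg 3: a=0 b=-13/216 c=-203/144 d=203/432
S(3/2) = 1517/384

Δ: Δ0=1, Δ1=-4, Δ2=1/3, Δ3=-1
row 1: diag=8, rhs=-30; c'=1/8, d'=-15/4
row 2: denom=8−1·1/8=63/8; d'=(26−1·-15/4)/(63/8)=34/9
row 3: denom=8−3·8/21=48/7; d'=(-8−3·34/9)/(48/7)=-203/72
back: M3=-203/72
back: M2=34/9−8/21·-203/72=131/27
back: M1=-15/4−1/8·131/27=-941/216
M: M0=0, M1=-941/216, M2=131/27, M3=-203/72, M4=0
seg 0: a=0, c=M0/2=0, d=(M1−M0)/(6·3)=-941/3888, b=Δ0−h0·(2M0+M1)/6=1373/432
seg 1: a=3, c=M1/2=-941/432, d=(M2−M1)/(6·1)=221/144, b=Δ1−h1·(2M1+M2)/6=-725/216
seg 2: a=-1, c=M2/2=131/54, d=(M3−M2)/(6·3)=-1657/3888, b=Δ2−h2·(2M2+M3)/6=-1343/432
seg 3: a=0, c=M3/2=-203/144, d=(M4−M3)/(6·1)=203/432, b=Δ3−h3·(2M3+M4)/6=-13/216
t_q=3/2 → seg 0, τ=3/2; S=0+1373/432·τ+0·τ²+-941/3888·τ³=1517/384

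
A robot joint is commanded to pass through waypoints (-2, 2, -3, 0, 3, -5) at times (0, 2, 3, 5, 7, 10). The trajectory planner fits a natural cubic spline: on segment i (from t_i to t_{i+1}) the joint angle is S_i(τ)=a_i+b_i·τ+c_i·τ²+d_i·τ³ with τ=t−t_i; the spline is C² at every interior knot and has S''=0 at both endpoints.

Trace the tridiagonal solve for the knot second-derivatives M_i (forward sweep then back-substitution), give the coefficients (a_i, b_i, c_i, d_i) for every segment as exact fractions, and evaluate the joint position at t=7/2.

Δ: Δ0=2, Δ1=-5, Δ2=3/2, Δ3=3/2, Δ4=-8/3
row 1: diag=6, rhs=-42; c'=1/6, d'=-7
row 2: denom=6−1·1/6=35/6; d'=(39−1·-7)/(35/6)=276/35
row 3: denom=8−2·12/35=256/35; d'=(0−2·276/35)/(256/35)=-69/32
row 4: denom=10−2·35/128=605/64; d'=(-25−2·-69/32)/(605/64)=-1324/605
back: M4=-1324/605
back: M3=-69/32−35/128·-1324/605=-377/242
back: M2=276/35−12/35·-377/242=5094/605
back: M1=-7−1/6·5094/605=-5084/605
M: M0=0, M1=-5084/605, M2=5094/605, M3=-377/242, M4=-1324/605, M5=0
seg 0: a=-2, c=M0/2=0, d=(M1−M0)/(6·2)=-1271/1815, b=Δ0−h0·(2M0+M1)/6=8714/1815
seg 1: a=2, c=M1/2=-2542/605, d=(M2−M1)/(6·1)=5089/1815, b=Δ1−h1·(2M1+M2)/6=-6538/1815
seg 2: a=-3, c=M2/2=2547/605, d=(M3−M2)/(6·2)=-12073/14520, b=Δ2−h2·(2M2+M3)/6=-593/165
seg 3: a=0, c=M3/2=-377/484, d=(M4−M3)/(6·2)=-763/14520, b=Δ3−h3·(2M3+M4)/6=11863/3630
seg 4: a=3, c=M4/2=-662/605, d=(M5−M4)/(6·3)=662/5445, b=Δ4−h4·(2M4+M5)/6=-868/1815
t_q=7/2 → seg 2, τ=1/2; S=-3+-593/165·τ+2547/605·τ²+-12073/14520·τ³=-149011/38720

  seg 0: a=-2 b=8714/1815 c=0 d=-1271/1815
  seg 1: a=2 b=-6538/1815 c=-2542/605 d=5089/1815
  seg 2: a=-3 b=-593/165 c=2547/605 d=-12073/14520
  seg 3: a=0 b=11863/3630 c=-377/484 d=-763/14520
  seg 4: a=3 b=-868/1815 c=-662/605 d=662/5445
S(7/2) = -149011/38720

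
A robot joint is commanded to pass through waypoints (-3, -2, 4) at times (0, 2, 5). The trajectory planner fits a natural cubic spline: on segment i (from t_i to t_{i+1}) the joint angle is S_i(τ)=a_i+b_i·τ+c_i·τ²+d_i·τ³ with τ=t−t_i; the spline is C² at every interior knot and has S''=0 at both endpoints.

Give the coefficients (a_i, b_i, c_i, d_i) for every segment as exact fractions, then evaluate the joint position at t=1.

  seg 0: a=-3 b=1/5 c=0 d=3/40
  seg 1: a=-2 b=11/10 c=9/20 d=-1/20
S(1) = -109/40

Δ: Δ0=1/2, Δ1=2
row 1: diag=10, rhs=9; c'=3/10, d'=9/10
back: M1=9/10
M: M0=0, M1=9/10, M2=0
seg 0: a=-3, c=M0/2=0, d=(M1−M0)/(6·2)=3/40, b=Δ0−h0·(2M0+M1)/6=1/5
seg 1: a=-2, c=M1/2=9/20, d=(M2−M1)/(6·3)=-1/20, b=Δ1−h1·(2M1+M2)/6=11/10
t_q=1 → seg 0, τ=1; S=-3+1/5·τ+0·τ²+3/40·τ³=-109/40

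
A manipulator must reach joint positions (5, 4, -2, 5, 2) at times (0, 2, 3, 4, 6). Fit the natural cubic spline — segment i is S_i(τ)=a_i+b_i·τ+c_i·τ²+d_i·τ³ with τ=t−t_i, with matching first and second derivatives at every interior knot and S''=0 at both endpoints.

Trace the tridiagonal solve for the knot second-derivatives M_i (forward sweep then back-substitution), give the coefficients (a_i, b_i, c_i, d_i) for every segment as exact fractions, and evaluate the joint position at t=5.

  seg 0: a=5 b=30/11 c=0 d=-71/88
  seg 1: a=4 b=-153/22 c=-213/44 d=255/44
  seg 2: a=-2 b=3/4 c=138/11 d=-277/44
  seg 3: a=5 b=153/22 c=-279/44 d=93/88
S(5) = 587/88

Δ: Δ0=-1/2, Δ1=-6, Δ2=7, Δ3=-3/2
row 1: diag=6, rhs=-33; c'=1/6, d'=-11/2
row 2: denom=4−1·1/6=23/6; d'=(78−1·-11/2)/(23/6)=501/23
row 3: denom=6−1·6/23=132/23; d'=(-51−1·501/23)/(132/23)=-279/22
back: M3=-279/22
back: M2=501/23−6/23·-279/22=276/11
back: M1=-11/2−1/6·276/11=-213/22
M: M0=0, M1=-213/22, M2=276/11, M3=-279/22, M4=0
seg 0: a=5, c=M0/2=0, d=(M1−M0)/(6·2)=-71/88, b=Δ0−h0·(2M0+M1)/6=30/11
seg 1: a=4, c=M1/2=-213/44, d=(M2−M1)/(6·1)=255/44, b=Δ1−h1·(2M1+M2)/6=-153/22
seg 2: a=-2, c=M2/2=138/11, d=(M3−M2)/(6·1)=-277/44, b=Δ2−h2·(2M2+M3)/6=3/4
seg 3: a=5, c=M3/2=-279/44, d=(M4−M3)/(6·2)=93/88, b=Δ3−h3·(2M3+M4)/6=153/22
t_q=5 → seg 3, τ=1; S=5+153/22·τ+-279/44·τ²+93/88·τ³=587/88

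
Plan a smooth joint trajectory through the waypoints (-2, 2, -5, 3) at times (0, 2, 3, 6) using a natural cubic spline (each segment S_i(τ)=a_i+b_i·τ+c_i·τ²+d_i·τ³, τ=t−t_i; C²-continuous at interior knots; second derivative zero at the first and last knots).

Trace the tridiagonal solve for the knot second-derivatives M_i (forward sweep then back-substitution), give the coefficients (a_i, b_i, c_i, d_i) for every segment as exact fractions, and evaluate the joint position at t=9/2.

Δ: Δ0=2, Δ1=-7, Δ2=8/3
row 1: diag=6, rhs=-54; c'=1/6, d'=-9
row 2: denom=8−1·1/6=47/6; d'=(58−1·-9)/(47/6)=402/47
back: M2=402/47
back: M1=-9−1/6·402/47=-490/47
M: M0=0, M1=-490/47, M2=402/47, M3=0
seg 0: a=-2, c=M0/2=0, d=(M1−M0)/(6·2)=-245/282, b=Δ0−h0·(2M0+M1)/6=772/141
seg 1: a=2, c=M1/2=-245/47, d=(M2−M1)/(6·1)=446/141, b=Δ1−h1·(2M1+M2)/6=-698/141
seg 2: a=-5, c=M2/2=201/47, d=(M3−M2)/(6·3)=-67/141, b=Δ2−h2·(2M2+M3)/6=-830/141
t_q=9/2 → seg 2, τ=3/2; S=-5+-830/141·τ+201/47·τ²+-67/141·τ³=-2185/376

  seg 0: a=-2 b=772/141 c=0 d=-245/282
  seg 1: a=2 b=-698/141 c=-245/47 d=446/141
  seg 2: a=-5 b=-830/141 c=201/47 d=-67/141
S(9/2) = -2185/376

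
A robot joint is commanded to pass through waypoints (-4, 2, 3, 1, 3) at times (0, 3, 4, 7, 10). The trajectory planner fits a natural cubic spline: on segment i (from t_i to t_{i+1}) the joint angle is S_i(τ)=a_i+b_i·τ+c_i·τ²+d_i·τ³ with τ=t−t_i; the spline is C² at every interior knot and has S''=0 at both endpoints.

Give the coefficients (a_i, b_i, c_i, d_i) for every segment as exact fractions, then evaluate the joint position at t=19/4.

Δ: Δ0=2, Δ1=1, Δ2=-2/3, Δ3=2/3
row 1: diag=8, rhs=-6; c'=1/8, d'=-3/4
row 2: denom=8−1·1/8=63/8; d'=(-10−1·-3/4)/(63/8)=-74/63
row 3: denom=12−3·8/21=76/7; d'=(8−3·-74/63)/(76/7)=121/114
back: M3=121/114
back: M2=-74/63−8/21·121/114=-30/19
back: M1=-3/4−1/8·-30/19=-21/38
M: M0=0, M1=-21/38, M2=-30/19, M3=121/114, M4=0
seg 0: a=-4, c=M0/2=0, d=(M1−M0)/(6·3)=-7/228, b=Δ0−h0·(2M0+M1)/6=173/76
seg 1: a=2, c=M1/2=-21/76, d=(M2−M1)/(6·1)=-13/76, b=Δ1−h1·(2M1+M2)/6=55/38
seg 2: a=3, c=M2/2=-15/19, d=(M3−M2)/(6·3)=301/2052, b=Δ2−h2·(2M2+M3)/6=29/76
seg 3: a=1, c=M3/2=121/228, d=(M4−M3)/(6·3)=-121/2052, b=Δ3−h3·(2M3+M4)/6=-15/38
t_q=19/4 → seg 2, τ=3/4; S=3+29/76·τ+-15/19·τ²+301/2052·τ³=14125/4864

  seg 0: a=-4 b=173/76 c=0 d=-7/228
  seg 1: a=2 b=55/38 c=-21/76 d=-13/76
  seg 2: a=3 b=29/76 c=-15/19 d=301/2052
  seg 3: a=1 b=-15/38 c=121/228 d=-121/2052
S(19/4) = 14125/4864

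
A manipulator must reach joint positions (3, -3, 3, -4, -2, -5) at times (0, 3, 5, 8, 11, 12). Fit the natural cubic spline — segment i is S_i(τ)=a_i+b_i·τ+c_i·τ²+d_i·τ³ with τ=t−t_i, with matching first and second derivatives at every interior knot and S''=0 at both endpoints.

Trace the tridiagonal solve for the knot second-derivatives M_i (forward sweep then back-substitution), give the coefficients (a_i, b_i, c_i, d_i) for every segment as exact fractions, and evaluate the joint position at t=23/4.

Δ: Δ0=-2, Δ1=3, Δ2=-7/3, Δ3=2/3, Δ4=-3
row 1: diag=10, rhs=30; c'=1/5, d'=3
row 2: denom=10−2·1/5=48/5; d'=(-32−2·3)/(48/5)=-95/24
row 3: denom=12−3·5/16=177/16; d'=(18−3·-95/24)/(177/16)=478/177
row 4: denom=8−3·16/59=424/59; d'=(-22−3·478/177)/(424/59)=-222/53
back: M4=-222/53
back: M3=478/177−16/59·-222/53=610/159
back: M2=-95/24−5/16·610/159=-820/159
back: M1=3−1/5·-820/159=641/159
M: M0=0, M1=641/159, M2=-820/159, M3=610/159, M4=-222/53, M5=0
seg 0: a=3, c=M0/2=0, d=(M1−M0)/(6·3)=641/2862, b=Δ0−h0·(2M0+M1)/6=-1277/318
seg 1: a=-3, c=M1/2=641/318, d=(M2−M1)/(6·2)=-487/636, b=Δ1−h1·(2M1+M2)/6=323/159
seg 2: a=3, c=M2/2=-410/159, d=(M3−M2)/(6·3)=715/1431, b=Δ2−h2·(2M2+M3)/6=48/53
seg 3: a=-4, c=M3/2=305/159, d=(M4−M3)/(6·3)=-638/1431, b=Δ3−h3·(2M3+M4)/6=-57/53
seg 4: a=-2, c=M4/2=-111/53, d=(M5−M4)/(6·1)=37/53, b=Δ4−h4·(2M4+M5)/6=-85/53
t_q=23/4 → seg 2, τ=3/4; S=3+48/53·τ+-410/159·τ²+715/1431·τ³=8275/3392

  seg 0: a=3 b=-1277/318 c=0 d=641/2862
  seg 1: a=-3 b=323/159 c=641/318 d=-487/636
  seg 2: a=3 b=48/53 c=-410/159 d=715/1431
  seg 3: a=-4 b=-57/53 c=305/159 d=-638/1431
  seg 4: a=-2 b=-85/53 c=-111/53 d=37/53
S(23/4) = 8275/3392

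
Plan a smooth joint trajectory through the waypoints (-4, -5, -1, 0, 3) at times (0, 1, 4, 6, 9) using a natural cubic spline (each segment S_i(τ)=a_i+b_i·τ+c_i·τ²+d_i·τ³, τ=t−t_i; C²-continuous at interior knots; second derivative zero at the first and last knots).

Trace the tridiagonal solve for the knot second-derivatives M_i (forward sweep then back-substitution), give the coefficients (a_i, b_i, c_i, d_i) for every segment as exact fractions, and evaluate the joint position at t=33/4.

  seg 0: a=-4 b=-155/113 c=0 d=42/113
  seg 1: a=-5 b=-29/113 c=126/113 d=-595/3051
  seg 2: a=-1 b=132/113 c=-217/339 d=415/2712
  seg 3: a=0 b=301/678 c=377/1356 d=-377/12204
S(33/4) = 59433/28928

Δ: Δ0=-1, Δ1=4/3, Δ2=1/2, Δ3=1
row 1: diag=8, rhs=14; c'=3/8, d'=7/4
row 2: denom=10−3·3/8=71/8; d'=(-5−3·7/4)/(71/8)=-82/71
row 3: denom=10−2·16/71=678/71; d'=(3−2·-82/71)/(678/71)=377/678
back: M3=377/678
back: M2=-82/71−16/71·377/678=-434/339
back: M1=7/4−3/8·-434/339=252/113
M: M0=0, M1=252/113, M2=-434/339, M3=377/678, M4=0
seg 0: a=-4, c=M0/2=0, d=(M1−M0)/(6·1)=42/113, b=Δ0−h0·(2M0+M1)/6=-155/113
seg 1: a=-5, c=M1/2=126/113, d=(M2−M1)/(6·3)=-595/3051, b=Δ1−h1·(2M1+M2)/6=-29/113
seg 2: a=-1, c=M2/2=-217/339, d=(M3−M2)/(6·2)=415/2712, b=Δ2−h2·(2M2+M3)/6=132/113
seg 3: a=0, c=M3/2=377/1356, d=(M4−M3)/(6·3)=-377/12204, b=Δ3−h3·(2M3+M4)/6=301/678
t_q=33/4 → seg 3, τ=9/4; S=0+301/678·τ+377/1356·τ²+-377/12204·τ³=59433/28928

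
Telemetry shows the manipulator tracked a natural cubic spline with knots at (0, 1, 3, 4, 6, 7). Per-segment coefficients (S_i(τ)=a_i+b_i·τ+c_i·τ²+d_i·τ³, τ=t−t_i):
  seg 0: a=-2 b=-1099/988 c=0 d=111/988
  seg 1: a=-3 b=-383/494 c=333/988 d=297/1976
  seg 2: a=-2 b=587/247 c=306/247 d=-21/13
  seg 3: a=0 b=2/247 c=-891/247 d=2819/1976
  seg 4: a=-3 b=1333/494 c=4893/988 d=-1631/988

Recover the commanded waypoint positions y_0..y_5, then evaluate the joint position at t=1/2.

y_0 = S_0(0) = a_0 = -2
y_1 = S_1(0) = a_1 = -3
y_2 = S_2(0) = a_2 = -2
y_3 = S_3(0) = a_3 = 0
y_4 = S_4(0) = a_4 = -3
y_5 = S_4(1) = 3
t_q=1/2 is in segment 0 (τ=1/2); S_0(τ)=-20093/7904

y_0=-2 y_1=-3 y_2=-2 y_3=0 y_4=-3 y_5=3
S(1/2) = -20093/7904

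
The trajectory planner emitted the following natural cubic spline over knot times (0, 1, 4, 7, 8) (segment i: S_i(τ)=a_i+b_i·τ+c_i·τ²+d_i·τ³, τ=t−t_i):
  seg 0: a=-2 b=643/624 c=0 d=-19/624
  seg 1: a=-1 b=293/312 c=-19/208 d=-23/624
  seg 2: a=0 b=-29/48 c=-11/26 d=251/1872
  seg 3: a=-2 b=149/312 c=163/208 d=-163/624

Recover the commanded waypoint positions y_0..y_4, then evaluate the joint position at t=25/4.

y_0 = S_0(0) = a_0 = -2
y_1 = S_1(0) = a_1 = -1
y_2 = S_2(0) = a_2 = 0
y_3 = S_3(0) = a_3 = -2
y_4 = S_3(1) = -1
t_q=25/4 is in segment 2 (τ=9/4); S_2(τ)=-26277/13312

y_0=-2 y_1=-1 y_2=0 y_3=-2 y_4=-1
S(25/4) = -26277/13312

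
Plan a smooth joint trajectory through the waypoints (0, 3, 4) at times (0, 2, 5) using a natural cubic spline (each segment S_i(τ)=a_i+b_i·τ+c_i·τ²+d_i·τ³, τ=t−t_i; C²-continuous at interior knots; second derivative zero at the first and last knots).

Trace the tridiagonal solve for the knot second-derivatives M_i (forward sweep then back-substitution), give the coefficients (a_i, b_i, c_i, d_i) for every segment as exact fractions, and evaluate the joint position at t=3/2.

Δ: Δ0=3/2, Δ1=1/3
row 1: diag=10, rhs=-7; c'=3/10, d'=-7/10
back: M1=-7/10
M: M0=0, M1=-7/10, M2=0
seg 0: a=0, c=M0/2=0, d=(M1−M0)/(6·2)=-7/120, b=Δ0−h0·(2M0+M1)/6=26/15
seg 1: a=3, c=M1/2=-7/20, d=(M2−M1)/(6·3)=7/180, b=Δ1−h1·(2M1+M2)/6=31/30
t_q=3/2 → seg 0, τ=3/2; S=0+26/15·τ+0·τ²+-7/120·τ³=769/320

  seg 0: a=0 b=26/15 c=0 d=-7/120
  seg 1: a=3 b=31/30 c=-7/20 d=7/180
S(3/2) = 769/320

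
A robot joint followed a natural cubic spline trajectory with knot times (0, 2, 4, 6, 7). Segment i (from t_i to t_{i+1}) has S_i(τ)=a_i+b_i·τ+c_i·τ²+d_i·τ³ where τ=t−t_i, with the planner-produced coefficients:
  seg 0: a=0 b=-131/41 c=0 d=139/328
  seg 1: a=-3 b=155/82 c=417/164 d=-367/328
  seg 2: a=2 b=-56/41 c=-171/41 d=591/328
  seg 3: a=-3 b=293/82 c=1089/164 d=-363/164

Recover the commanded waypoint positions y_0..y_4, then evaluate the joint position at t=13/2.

y_0 = S_0(0) = a_0 = 0
y_1 = S_1(0) = a_1 = -3
y_2 = S_2(0) = a_2 = 2
y_3 = S_3(0) = a_3 = -3
y_4 = S_3(1) = 5
t_q=13/2 is in segment 3 (τ=1/2); S_3(τ)=223/1312

y_0=0 y_1=-3 y_2=2 y_3=-3 y_4=5
S(13/2) = 223/1312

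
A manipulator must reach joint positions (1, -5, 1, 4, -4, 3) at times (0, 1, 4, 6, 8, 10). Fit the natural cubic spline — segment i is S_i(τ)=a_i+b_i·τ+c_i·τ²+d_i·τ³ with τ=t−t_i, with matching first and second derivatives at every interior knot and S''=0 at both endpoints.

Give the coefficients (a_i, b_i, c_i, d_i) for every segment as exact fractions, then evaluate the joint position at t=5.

  seg 0: a=1 b=-7076/1001 c=0 d=1070/1001
  seg 1: a=-5 b=-3866/1001 c=3210/1001 d=-38/91
  seg 2: a=1 b=316/77 c=-552/1001 d=-3005/8008
  seg 3: a=4 b=-745/286 c=-11223/4004 d=4215/4004
  seg 4: a=-4 b=-2371/2002 c=14067/4004 d=-4689/8008
S(5) = 3041/728

Δ: Δ0=-6, Δ1=2, Δ2=3/2, Δ3=-4, Δ4=7/2
row 1: diag=8, rhs=48; c'=3/8, d'=6
row 2: denom=10−3·3/8=71/8; d'=(-3−3·6)/(71/8)=-168/71
row 3: denom=8−2·16/71=536/71; d'=(-33−2·-168/71)/(536/71)=-2007/536
row 4: denom=8−2·71/268=1001/134; d'=(45−2·-2007/536)/(1001/134)=14067/2002
back: M4=14067/2002
back: M3=-2007/536−71/268·14067/2002=-11223/2002
back: M2=-168/71−16/71·-11223/2002=-1104/1001
back: M1=6−3/8·-1104/1001=6420/1001
M: M0=0, M1=6420/1001, M2=-1104/1001, M3=-11223/2002, M4=14067/2002, M5=0
seg 0: a=1, c=M0/2=0, d=(M1−M0)/(6·1)=1070/1001, b=Δ0−h0·(2M0+M1)/6=-7076/1001
seg 1: a=-5, c=M1/2=3210/1001, d=(M2−M1)/(6·3)=-38/91, b=Δ1−h1·(2M1+M2)/6=-3866/1001
seg 2: a=1, c=M2/2=-552/1001, d=(M3−M2)/(6·2)=-3005/8008, b=Δ2−h2·(2M2+M3)/6=316/77
seg 3: a=4, c=M3/2=-11223/4004, d=(M4−M3)/(6·2)=4215/4004, b=Δ3−h3·(2M3+M4)/6=-745/286
seg 4: a=-4, c=M4/2=14067/4004, d=(M5−M4)/(6·2)=-4689/8008, b=Δ4−h4·(2M4+M5)/6=-2371/2002
t_q=5 → seg 2, τ=1; S=1+316/77·τ+-552/1001·τ²+-3005/8008·τ³=3041/728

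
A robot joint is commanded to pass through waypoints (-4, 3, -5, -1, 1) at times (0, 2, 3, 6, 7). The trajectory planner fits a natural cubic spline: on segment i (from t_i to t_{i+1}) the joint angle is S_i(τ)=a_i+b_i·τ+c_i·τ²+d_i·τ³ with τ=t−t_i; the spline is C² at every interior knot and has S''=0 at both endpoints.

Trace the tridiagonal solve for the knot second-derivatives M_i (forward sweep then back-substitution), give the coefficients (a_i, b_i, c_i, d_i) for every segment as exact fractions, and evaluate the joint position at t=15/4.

Δ: Δ0=7/2, Δ1=-8, Δ2=4/3, Δ3=2
row 1: diag=6, rhs=-69; c'=1/6, d'=-23/2
row 2: denom=8−1·1/6=47/6; d'=(56−1·-23/2)/(47/6)=405/47
row 3: denom=8−3·18/47=322/47; d'=(4−3·405/47)/(322/47)=-1027/322
back: M3=-1027/322
back: M2=405/47−18/47·-1027/322=1584/161
back: M1=-23/2−1/6·1584/161=-4231/322
M: M0=0, M1=-4231/322, M2=1584/161, M3=-1027/322, M4=0
seg 0: a=-4, c=M0/2=0, d=(M1−M0)/(6·2)=-4231/3864, b=Δ0−h0·(2M0+M1)/6=3806/483
seg 1: a=3, c=M1/2=-4231/644, d=(M2−M1)/(6·1)=1057/276, b=Δ1−h1·(2M1+M2)/6=-5081/966
seg 2: a=-5, c=M2/2=792/161, d=(M3−M2)/(6·3)=-4195/5796, b=Δ2−h2·(2M2+M3)/6=-13351/1932
seg 3: a=-1, c=M3/2=-1027/644, d=(M4−M3)/(6·1)=1027/1932, b=Δ3−h3·(2M3+M4)/6=2959/966
t_q=15/4 → seg 2, τ=3/4; S=-5+-13351/1932·τ+792/161·τ²+-4195/5796·τ³=-318233/41216

  seg 0: a=-4 b=3806/483 c=0 d=-4231/3864
  seg 1: a=3 b=-5081/966 c=-4231/644 d=1057/276
  seg 2: a=-5 b=-13351/1932 c=792/161 d=-4195/5796
  seg 3: a=-1 b=2959/966 c=-1027/644 d=1027/1932
S(15/4) = -318233/41216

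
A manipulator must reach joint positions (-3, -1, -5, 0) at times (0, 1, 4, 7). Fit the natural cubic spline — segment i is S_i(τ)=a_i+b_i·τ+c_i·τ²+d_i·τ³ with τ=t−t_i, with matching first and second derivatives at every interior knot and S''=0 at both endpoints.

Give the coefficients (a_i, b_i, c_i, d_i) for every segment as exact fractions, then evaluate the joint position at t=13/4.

  seg 0: a=-3 b=223/87 c=0 d=-49/87
  seg 1: a=-1 b=76/87 c=-49/29 d=83/261
  seg 2: a=-5 b=-59/87 c=34/29 d=-34/261
S(13/4) = -7361/1856

Δ: Δ0=2, Δ1=-4/3, Δ2=5/3
row 1: diag=8, rhs=-20; c'=3/8, d'=-5/2
row 2: denom=12−3·3/8=87/8; d'=(18−3·-5/2)/(87/8)=68/29
back: M2=68/29
back: M1=-5/2−3/8·68/29=-98/29
M: M0=0, M1=-98/29, M2=68/29, M3=0
seg 0: a=-3, c=M0/2=0, d=(M1−M0)/(6·1)=-49/87, b=Δ0−h0·(2M0+M1)/6=223/87
seg 1: a=-1, c=M1/2=-49/29, d=(M2−M1)/(6·3)=83/261, b=Δ1−h1·(2M1+M2)/6=76/87
seg 2: a=-5, c=M2/2=34/29, d=(M3−M2)/(6·3)=-34/261, b=Δ2−h2·(2M2+M3)/6=-59/87
t_q=13/4 → seg 1, τ=9/4; S=-1+76/87·τ+-49/29·τ²+83/261·τ³=-7361/1856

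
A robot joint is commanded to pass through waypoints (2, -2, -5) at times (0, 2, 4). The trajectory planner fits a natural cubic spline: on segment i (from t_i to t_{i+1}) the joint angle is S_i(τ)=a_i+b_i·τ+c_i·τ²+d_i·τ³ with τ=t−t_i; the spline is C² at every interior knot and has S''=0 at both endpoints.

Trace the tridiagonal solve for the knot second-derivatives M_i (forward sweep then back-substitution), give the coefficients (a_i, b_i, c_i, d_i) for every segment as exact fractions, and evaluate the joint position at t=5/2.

  seg 0: a=2 b=-17/8 c=0 d=1/32
  seg 1: a=-2 b=-7/4 c=3/16 d=-1/32
S(5/2) = -725/256

Δ: Δ0=-2, Δ1=-3/2
row 1: diag=8, rhs=3; c'=1/4, d'=3/8
back: M1=3/8
M: M0=0, M1=3/8, M2=0
seg 0: a=2, c=M0/2=0, d=(M1−M0)/(6·2)=1/32, b=Δ0−h0·(2M0+M1)/6=-17/8
seg 1: a=-2, c=M1/2=3/16, d=(M2−M1)/(6·2)=-1/32, b=Δ1−h1·(2M1+M2)/6=-7/4
t_q=5/2 → seg 1, τ=1/2; S=-2+-7/4·τ+3/16·τ²+-1/32·τ³=-725/256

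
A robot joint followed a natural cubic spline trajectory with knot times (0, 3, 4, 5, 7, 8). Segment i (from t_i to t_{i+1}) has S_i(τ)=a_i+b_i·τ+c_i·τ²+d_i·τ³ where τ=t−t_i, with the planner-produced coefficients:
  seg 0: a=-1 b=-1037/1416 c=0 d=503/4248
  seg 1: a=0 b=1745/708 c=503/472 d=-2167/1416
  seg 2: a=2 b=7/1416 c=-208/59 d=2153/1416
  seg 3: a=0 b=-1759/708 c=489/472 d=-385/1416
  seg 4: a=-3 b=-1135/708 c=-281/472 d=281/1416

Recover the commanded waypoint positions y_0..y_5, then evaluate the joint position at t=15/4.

y_0 = S_0(0) = a_0 = -1
y_1 = S_1(0) = a_1 = 0
y_2 = S_2(0) = a_2 = 2
y_3 = S_3(0) = a_3 = 0
y_4 = S_4(0) = a_4 = -3
y_5 = S_4(1) = -5
t_q=15/4 is in segment 1 (τ=3/4); S_1(τ)=54445/30208

y_0=-1 y_1=0 y_2=2 y_3=0 y_4=-3 y_5=-5
S(15/4) = 54445/30208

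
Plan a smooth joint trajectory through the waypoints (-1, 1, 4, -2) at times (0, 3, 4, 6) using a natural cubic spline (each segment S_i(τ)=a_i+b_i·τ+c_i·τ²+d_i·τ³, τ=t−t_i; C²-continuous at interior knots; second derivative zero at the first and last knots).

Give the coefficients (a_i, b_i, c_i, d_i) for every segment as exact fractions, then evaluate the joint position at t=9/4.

  seg 0: a=-1 b=-86/141 c=0 d=20/141
  seg 1: a=1 b=454/141 c=60/47 d=-211/141
  seg 2: a=4 b=181/141 c=-151/47 d=151/282
S(9/4) = -569/752

Δ: Δ0=2/3, Δ1=3, Δ2=-3
row 1: diag=8, rhs=14; c'=1/8, d'=7/4
row 2: denom=6−1·1/8=47/8; d'=(-36−1·7/4)/(47/8)=-302/47
back: M2=-302/47
back: M1=7/4−1/8·-302/47=120/47
M: M0=0, M1=120/47, M2=-302/47, M3=0
seg 0: a=-1, c=M0/2=0, d=(M1−M0)/(6·3)=20/141, b=Δ0−h0·(2M0+M1)/6=-86/141
seg 1: a=1, c=M1/2=60/47, d=(M2−M1)/(6·1)=-211/141, b=Δ1−h1·(2M1+M2)/6=454/141
seg 2: a=4, c=M2/2=-151/47, d=(M3−M2)/(6·2)=151/282, b=Δ2−h2·(2M2+M3)/6=181/141
t_q=9/4 → seg 0, τ=9/4; S=-1+-86/141·τ+0·τ²+20/141·τ³=-569/752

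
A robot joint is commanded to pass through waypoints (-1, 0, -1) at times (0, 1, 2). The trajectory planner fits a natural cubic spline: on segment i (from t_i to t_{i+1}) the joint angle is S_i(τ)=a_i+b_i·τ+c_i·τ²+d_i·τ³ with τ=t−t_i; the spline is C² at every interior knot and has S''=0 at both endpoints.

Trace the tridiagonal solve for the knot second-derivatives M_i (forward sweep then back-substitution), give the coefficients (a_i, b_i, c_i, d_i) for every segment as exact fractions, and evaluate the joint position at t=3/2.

  seg 0: a=-1 b=3/2 c=0 d=-1/2
  seg 1: a=0 b=0 c=-3/2 d=1/2
S(3/2) = -5/16

Δ: Δ0=1, Δ1=-1
row 1: diag=4, rhs=-12; c'=1/4, d'=-3
back: M1=-3
M: M0=0, M1=-3, M2=0
seg 0: a=-1, c=M0/2=0, d=(M1−M0)/(6·1)=-1/2, b=Δ0−h0·(2M0+M1)/6=3/2
seg 1: a=0, c=M1/2=-3/2, d=(M2−M1)/(6·1)=1/2, b=Δ1−h1·(2M1+M2)/6=0
t_q=3/2 → seg 1, τ=1/2; S=0+0·τ+-3/2·τ²+1/2·τ³=-5/16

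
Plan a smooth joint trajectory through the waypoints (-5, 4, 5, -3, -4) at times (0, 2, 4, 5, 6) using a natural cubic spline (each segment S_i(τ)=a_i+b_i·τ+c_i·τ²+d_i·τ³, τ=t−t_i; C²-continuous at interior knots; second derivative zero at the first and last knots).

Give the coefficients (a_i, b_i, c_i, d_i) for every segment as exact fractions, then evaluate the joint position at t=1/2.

  seg 0: a=-5 b=97/21 c=0 d=-5/168
  seg 1: a=4 b=179/42 c=-5/28 d=-143/168
  seg 2: a=5 b=-20/3 c=-37/7 d=83/21
  seg 3: a=-3 b=-113/21 c=46/7 d=-46/21
S(1/2) = -1207/448

Δ: Δ0=9/2, Δ1=1/2, Δ2=-8, Δ3=-1
row 1: diag=8, rhs=-24; c'=1/4, d'=-3
row 2: denom=6−2·1/4=11/2; d'=(-51−2·-3)/(11/2)=-90/11
row 3: denom=4−1·2/11=42/11; d'=(42−1·-90/11)/(42/11)=92/7
back: M3=92/7
back: M2=-90/11−2/11·92/7=-74/7
back: M1=-3−1/4·-74/7=-5/14
M: M0=0, M1=-5/14, M2=-74/7, M3=92/7, M4=0
seg 0: a=-5, c=M0/2=0, d=(M1−M0)/(6·2)=-5/168, b=Δ0−h0·(2M0+M1)/6=97/21
seg 1: a=4, c=M1/2=-5/28, d=(M2−M1)/(6·2)=-143/168, b=Δ1−h1·(2M1+M2)/6=179/42
seg 2: a=5, c=M2/2=-37/7, d=(M3−M2)/(6·1)=83/21, b=Δ2−h2·(2M2+M3)/6=-20/3
seg 3: a=-3, c=M3/2=46/7, d=(M4−M3)/(6·1)=-46/21, b=Δ3−h3·(2M3+M4)/6=-113/21
t_q=1/2 → seg 0, τ=1/2; S=-5+97/21·τ+0·τ²+-5/168·τ³=-1207/448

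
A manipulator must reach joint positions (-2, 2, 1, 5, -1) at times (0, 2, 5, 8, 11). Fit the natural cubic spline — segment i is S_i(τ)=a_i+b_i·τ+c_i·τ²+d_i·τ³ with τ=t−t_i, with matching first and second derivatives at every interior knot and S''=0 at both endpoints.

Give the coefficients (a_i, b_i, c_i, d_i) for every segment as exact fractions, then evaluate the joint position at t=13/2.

Δ: Δ0=2, Δ1=-1/3, Δ2=4/3, Δ3=-2
row 1: diag=10, rhs=-14; c'=3/10, d'=-7/5
row 2: denom=12−3·3/10=111/10; d'=(10−3·-7/5)/(111/10)=142/111
row 3: denom=12−3·10/37=414/37; d'=(-20−3·142/111)/(414/37)=-49/23
back: M3=-49/23
back: M2=142/111−10/37·-49/23=128/69
back: M1=-7/5−3/10·128/69=-45/23
M: M0=0, M1=-45/23, M2=128/69, M3=-49/23, M4=0
seg 0: a=-2, c=M0/2=0, d=(M1−M0)/(6·2)=-15/92, b=Δ0−h0·(2M0+M1)/6=61/23
seg 1: a=2, c=M1/2=-45/46, d=(M2−M1)/(6·3)=263/1242, b=Δ1−h1·(2M1+M2)/6=16/23
seg 2: a=1, c=M2/2=64/69, d=(M3−M2)/(6·3)=-275/1242, b=Δ2−h2·(2M2+M3)/6=25/46
seg 3: a=5, c=M3/2=-49/46, d=(M4−M3)/(6·3)=49/414, b=Δ3−h3·(2M3+M4)/6=3/23
t_q=13/2 → seg 2, τ=3/2; S=1+25/46·τ+64/69·τ²+-275/1242·τ³=1161/368

  seg 0: a=-2 b=61/23 c=0 d=-15/92
  seg 1: a=2 b=16/23 c=-45/46 d=263/1242
  seg 2: a=1 b=25/46 c=64/69 d=-275/1242
  seg 3: a=5 b=3/23 c=-49/46 d=49/414
S(13/2) = 1161/368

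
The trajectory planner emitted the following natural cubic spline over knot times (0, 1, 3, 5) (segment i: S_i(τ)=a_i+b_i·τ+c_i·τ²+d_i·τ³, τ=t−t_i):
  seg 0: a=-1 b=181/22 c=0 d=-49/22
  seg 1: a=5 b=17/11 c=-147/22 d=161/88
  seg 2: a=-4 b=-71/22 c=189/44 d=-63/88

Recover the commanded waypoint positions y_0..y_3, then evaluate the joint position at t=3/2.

y_0 = S_0(0) = a_0 = -1
y_1 = S_1(0) = a_1 = 5
y_2 = S_2(0) = a_2 = -4
y_3 = S_2(2) = 1
t_q=3/2 is in segment 1 (τ=1/2); S_1(τ)=3049/704

y_0=-1 y_1=5 y_2=-4 y_3=1
S(3/2) = 3049/704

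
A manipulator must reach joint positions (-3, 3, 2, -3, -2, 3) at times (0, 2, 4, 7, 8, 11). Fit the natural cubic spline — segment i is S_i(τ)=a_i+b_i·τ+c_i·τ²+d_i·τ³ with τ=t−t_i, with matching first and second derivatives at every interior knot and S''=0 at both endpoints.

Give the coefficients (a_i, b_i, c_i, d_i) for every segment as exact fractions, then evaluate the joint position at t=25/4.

  seg 0: a=-3 b=4000/1053 c=0 d=-841/4212
  seg 1: a=3 b=1477/1053 c=-841/702 d=1039/8424
  seg 2: a=2 b=-4021/2106 c=-643/1404 d=6809/37908
  seg 3: a=-3 b=811/4212 c=1220/1053 d=-493/1404
  seg 4: a=-2 b=3067/2106 c=443/4212 d=-443/37908
S(25/4) = -76931/29952

Δ: Δ0=3, Δ1=-1/2, Δ2=-5/3, Δ3=1, Δ4=5/3
row 1: diag=8, rhs=-21; c'=1/4, d'=-21/8
row 2: denom=10−2·1/4=19/2; d'=(-7−2·-21/8)/(19/2)=-7/38
row 3: denom=8−3·6/19=134/19; d'=(16−3·-7/38)/(134/19)=629/268
row 4: denom=8−1·19/134=1053/134; d'=(4−1·629/268)/(1053/134)=443/2106
back: M4=443/2106
back: M3=629/268−19/134·443/2106=2440/1053
back: M2=-7/38−6/19·2440/1053=-643/702
back: M1=-21/8−1/4·-643/702=-841/351
M: M0=0, M1=-841/351, M2=-643/702, M3=2440/1053, M4=443/2106, M5=0
seg 0: a=-3, c=M0/2=0, d=(M1−M0)/(6·2)=-841/4212, b=Δ0−h0·(2M0+M1)/6=4000/1053
seg 1: a=3, c=M1/2=-841/702, d=(M2−M1)/(6·2)=1039/8424, b=Δ1−h1·(2M1+M2)/6=1477/1053
seg 2: a=2, c=M2/2=-643/1404, d=(M3−M2)/(6·3)=6809/37908, b=Δ2−h2·(2M2+M3)/6=-4021/2106
seg 3: a=-3, c=M3/2=1220/1053, d=(M4−M3)/(6·1)=-493/1404, b=Δ3−h3·(2M3+M4)/6=811/4212
seg 4: a=-2, c=M4/2=443/4212, d=(M5−M4)/(6·3)=-443/37908, b=Δ4−h4·(2M4+M5)/6=3067/2106
t_q=25/4 → seg 2, τ=9/4; S=2+-4021/2106·τ+-643/1404·τ²+6809/37908·τ³=-76931/29952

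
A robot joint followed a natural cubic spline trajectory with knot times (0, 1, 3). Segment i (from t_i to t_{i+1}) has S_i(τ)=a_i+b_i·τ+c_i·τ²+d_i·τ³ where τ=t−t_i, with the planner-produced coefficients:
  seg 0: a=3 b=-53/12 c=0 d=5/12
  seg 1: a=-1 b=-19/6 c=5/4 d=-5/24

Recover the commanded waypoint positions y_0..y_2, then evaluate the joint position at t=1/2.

y_0 = S_0(0) = a_0 = 3
y_1 = S_1(0) = a_1 = -1
y_2 = S_1(2) = -4
t_q=1/2 is in segment 0 (τ=1/2); S_0(τ)=27/32

y_0=3 y_1=-1 y_2=-4
S(1/2) = 27/32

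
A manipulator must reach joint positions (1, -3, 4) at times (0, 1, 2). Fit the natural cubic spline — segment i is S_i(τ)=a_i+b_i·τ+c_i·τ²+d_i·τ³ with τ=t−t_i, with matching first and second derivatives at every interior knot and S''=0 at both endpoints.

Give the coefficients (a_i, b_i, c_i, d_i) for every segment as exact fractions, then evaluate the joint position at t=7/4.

Δ: Δ0=-4, Δ1=7
row 1: diag=4, rhs=66; c'=1/4, d'=33/2
back: M1=33/2
M: M0=0, M1=33/2, M2=0
seg 0: a=1, c=M0/2=0, d=(M1−M0)/(6·1)=11/4, b=Δ0−h0·(2M0+M1)/6=-27/4
seg 1: a=-3, c=M1/2=33/4, d=(M2−M1)/(6·1)=-11/4, b=Δ1−h1·(2M1+M2)/6=3/2
t_q=7/4 → seg 1, τ=3/4; S=-3+3/2·τ+33/4·τ²+-11/4·τ³=411/256

  seg 0: a=1 b=-27/4 c=0 d=11/4
  seg 1: a=-3 b=3/2 c=33/4 d=-11/4
S(7/4) = 411/256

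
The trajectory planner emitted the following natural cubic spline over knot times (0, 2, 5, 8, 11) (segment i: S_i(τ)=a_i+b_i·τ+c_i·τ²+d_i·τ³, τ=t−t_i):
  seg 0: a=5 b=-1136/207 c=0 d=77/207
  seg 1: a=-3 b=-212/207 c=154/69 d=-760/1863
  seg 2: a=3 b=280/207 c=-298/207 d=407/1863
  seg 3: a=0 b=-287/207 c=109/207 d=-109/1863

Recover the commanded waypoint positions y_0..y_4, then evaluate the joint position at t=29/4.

y_0 = S_0(0) = a_0 = 5
y_1 = S_1(0) = a_1 = -3
y_2 = S_2(0) = a_2 = 3
y_3 = S_3(0) = a_3 = 0
y_4 = S_3(3) = -1
t_q=29/4 is in segment 2 (τ=9/4); S_2(τ)=1831/1472

y_0=5 y_1=-3 y_2=3 y_3=0 y_4=-1
S(29/4) = 1831/1472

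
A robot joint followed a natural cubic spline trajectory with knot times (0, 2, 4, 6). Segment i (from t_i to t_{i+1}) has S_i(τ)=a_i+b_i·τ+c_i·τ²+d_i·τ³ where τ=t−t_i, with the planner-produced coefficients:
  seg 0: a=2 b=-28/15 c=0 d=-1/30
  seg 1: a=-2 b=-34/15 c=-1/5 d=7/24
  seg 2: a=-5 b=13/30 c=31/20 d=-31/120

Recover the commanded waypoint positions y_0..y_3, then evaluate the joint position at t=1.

y_0=2 y_1=-2 y_2=-5 y_3=0
S(1) = 1/10

y_0 = S_0(0) = a_0 = 2
y_1 = S_1(0) = a_1 = -2
y_2 = S_2(0) = a_2 = -5
y_3 = S_2(2) = 0
t_q=1 is in segment 0 (τ=1); S_0(τ)=1/10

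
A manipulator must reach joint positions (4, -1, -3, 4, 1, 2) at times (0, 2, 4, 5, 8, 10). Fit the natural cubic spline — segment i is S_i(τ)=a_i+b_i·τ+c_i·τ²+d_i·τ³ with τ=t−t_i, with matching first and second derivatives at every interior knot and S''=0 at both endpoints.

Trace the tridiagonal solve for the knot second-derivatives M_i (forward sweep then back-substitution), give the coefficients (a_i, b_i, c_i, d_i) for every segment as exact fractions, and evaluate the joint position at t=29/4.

Δ: Δ0=-5/2, Δ1=-1, Δ2=7, Δ3=-1, Δ4=1/2
row 1: diag=8, rhs=9; c'=1/4, d'=9/8
row 2: denom=6−2·1/4=11/2; d'=(48−2·9/8)/(11/2)=183/22
row 3: denom=8−1·2/11=86/11; d'=(-48−1·183/22)/(86/11)=-1239/172
row 4: denom=10−3·33/86=761/86; d'=(9−3·-1239/172)/(761/86)=5265/1522
back: M4=5265/1522
back: M3=-1239/172−33/86·5265/1522=-6492/761
back: M2=183/22−2/11·-6492/761=15021/1522
back: M1=9/8−1/4·15021/1522=-2043/1522
M: M0=0, M1=-2043/1522, M2=15021/1522, M3=-6492/761, M4=5265/1522, M5=0
seg 0: a=4, c=M0/2=0, d=(M1−M0)/(6·2)=-681/6088, b=Δ0−h0·(2M0+M1)/6=-1562/761
seg 1: a=-1, c=M1/2=-2043/3044, d=(M2−M1)/(6·2)=711/761, b=Δ1−h1·(2M1+M2)/6=-5167/1522
seg 2: a=-3, c=M2/2=15021/3044, d=(M3−M2)/(6·1)=-9335/3044, b=Δ2−h2·(2M2+M3)/6=7811/1522
seg 3: a=4, c=M3/2=-3246/761, d=(M4−M3)/(6·3)=6083/9132, b=Δ3−h3·(2M3+M4)/6=17659/3044
seg 4: a=1, c=M4/2=5265/3044, d=(M5−M4)/(6·2)=-1755/6088, b=Δ4−h4·(2M4+M5)/6=-2749/1522
t_q=29/4 → seg 3, τ=9/4; S=4+17659/3044·τ+-3246/761·τ²+6083/9132·τ³=593513/194816

  seg 0: a=4 b=-1562/761 c=0 d=-681/6088
  seg 1: a=-1 b=-5167/1522 c=-2043/3044 d=711/761
  seg 2: a=-3 b=7811/1522 c=15021/3044 d=-9335/3044
  seg 3: a=4 b=17659/3044 c=-3246/761 d=6083/9132
  seg 4: a=1 b=-2749/1522 c=5265/3044 d=-1755/6088
S(29/4) = 593513/194816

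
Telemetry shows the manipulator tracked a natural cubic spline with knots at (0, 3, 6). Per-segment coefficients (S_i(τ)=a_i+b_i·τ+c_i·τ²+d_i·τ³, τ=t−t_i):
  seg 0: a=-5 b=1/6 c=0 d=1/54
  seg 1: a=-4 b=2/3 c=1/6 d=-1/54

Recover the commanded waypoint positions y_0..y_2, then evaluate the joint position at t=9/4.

y_0=-5 y_1=-4 y_2=-1
S(9/4) = -565/128

y_0 = S_0(0) = a_0 = -5
y_1 = S_1(0) = a_1 = -4
y_2 = S_1(3) = -1
t_q=9/4 is in segment 0 (τ=9/4); S_0(τ)=-565/128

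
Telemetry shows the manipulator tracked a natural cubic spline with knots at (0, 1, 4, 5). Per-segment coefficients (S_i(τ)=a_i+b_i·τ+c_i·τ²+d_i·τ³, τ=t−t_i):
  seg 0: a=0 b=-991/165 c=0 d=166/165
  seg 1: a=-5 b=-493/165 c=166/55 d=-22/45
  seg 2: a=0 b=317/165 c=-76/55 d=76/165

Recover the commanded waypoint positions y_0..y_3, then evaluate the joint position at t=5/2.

y_0=0 y_1=-5 y_2=0 y_3=1
S(5/2) = -191/44

y_0 = S_0(0) = a_0 = 0
y_1 = S_1(0) = a_1 = -5
y_2 = S_2(0) = a_2 = 0
y_3 = S_2(1) = 1
t_q=5/2 is in segment 1 (τ=3/2); S_1(τ)=-191/44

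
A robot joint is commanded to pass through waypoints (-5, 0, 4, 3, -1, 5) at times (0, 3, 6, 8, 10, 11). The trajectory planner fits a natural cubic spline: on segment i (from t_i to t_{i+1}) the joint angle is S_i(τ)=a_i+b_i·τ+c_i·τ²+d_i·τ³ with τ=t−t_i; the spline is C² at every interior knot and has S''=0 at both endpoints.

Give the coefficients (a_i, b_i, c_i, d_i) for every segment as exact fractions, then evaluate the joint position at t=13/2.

Δ: Δ0=5/3, Δ1=4/3, Δ2=-1/2, Δ3=-2, Δ4=6
row 1: diag=12, rhs=-2; c'=1/4, d'=-1/6
row 2: denom=10−3·1/4=37/4; d'=(-11−3·-1/6)/(37/4)=-42/37
row 3: denom=8−2·8/37=280/37; d'=(-9−2·-42/37)/(280/37)=-249/280
row 4: denom=6−2·37/140=383/70; d'=(48−2·-249/280)/(383/70)=6969/766
back: M4=6969/766
back: M3=-249/280−37/140·6969/766=-2523/766
back: M2=-42/37−8/37·-2523/766=-162/383
back: M1=-1/6−1/4·-162/383=-70/1149
M: M0=0, M1=-70/1149, M2=-162/383, M3=-2523/766, M4=6969/766, M5=0
seg 0: a=-5, c=M0/2=0, d=(M1−M0)/(6·3)=-35/10341, b=Δ0−h0·(2M0+M1)/6=650/383
seg 1: a=0, c=M1/2=-35/1149, d=(M2−M1)/(6·3)=-208/10341, b=Δ1−h1·(2M1+M2)/6=615/383
seg 2: a=4, c=M2/2=-81/383, d=(M3−M2)/(6·2)=-733/3064, b=Δ2−h2·(2M2+M3)/6=337/383
seg 3: a=3, c=M3/2=-2523/1532, d=(M4−M3)/(6·2)=791/766, b=Δ3−h3·(2M3+M4)/6=-2173/766
seg 4: a=-1, c=M4/2=6969/1532, d=(M5−M4)/(6·1)=-2323/1532, b=Δ4−h4·(2M4+M5)/6=2273/766
t_q=13/2 → seg 2, τ=1/2; S=4+337/383·τ+-81/383·τ²+-733/3064·τ³=106803/24512

  seg 0: a=-5 b=650/383 c=0 d=-35/10341
  seg 1: a=0 b=615/383 c=-35/1149 d=-208/10341
  seg 2: a=4 b=337/383 c=-81/383 d=-733/3064
  seg 3: a=3 b=-2173/766 c=-2523/1532 d=791/766
  seg 4: a=-1 b=2273/766 c=6969/1532 d=-2323/1532
S(13/2) = 106803/24512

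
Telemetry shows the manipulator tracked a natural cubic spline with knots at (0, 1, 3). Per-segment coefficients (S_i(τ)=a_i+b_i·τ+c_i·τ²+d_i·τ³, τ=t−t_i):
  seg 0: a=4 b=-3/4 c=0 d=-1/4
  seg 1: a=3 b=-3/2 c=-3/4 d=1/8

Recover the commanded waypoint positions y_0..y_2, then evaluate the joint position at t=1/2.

y_0=4 y_1=3 y_2=-2
S(1/2) = 115/32

y_0 = S_0(0) = a_0 = 4
y_1 = S_1(0) = a_1 = 3
y_2 = S_1(2) = -2
t_q=1/2 is in segment 0 (τ=1/2); S_0(τ)=115/32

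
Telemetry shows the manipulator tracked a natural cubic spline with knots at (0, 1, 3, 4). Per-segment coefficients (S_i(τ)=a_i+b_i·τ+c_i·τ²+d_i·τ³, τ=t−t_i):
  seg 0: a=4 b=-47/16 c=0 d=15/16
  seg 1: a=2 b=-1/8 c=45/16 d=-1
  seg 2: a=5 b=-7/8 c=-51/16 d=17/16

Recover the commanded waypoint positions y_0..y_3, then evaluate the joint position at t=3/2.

y_0=4 y_1=2 y_2=5 y_3=2
S(3/2) = 161/64

y_0 = S_0(0) = a_0 = 4
y_1 = S_1(0) = a_1 = 2
y_2 = S_2(0) = a_2 = 5
y_3 = S_2(1) = 2
t_q=3/2 is in segment 1 (τ=1/2); S_1(τ)=161/64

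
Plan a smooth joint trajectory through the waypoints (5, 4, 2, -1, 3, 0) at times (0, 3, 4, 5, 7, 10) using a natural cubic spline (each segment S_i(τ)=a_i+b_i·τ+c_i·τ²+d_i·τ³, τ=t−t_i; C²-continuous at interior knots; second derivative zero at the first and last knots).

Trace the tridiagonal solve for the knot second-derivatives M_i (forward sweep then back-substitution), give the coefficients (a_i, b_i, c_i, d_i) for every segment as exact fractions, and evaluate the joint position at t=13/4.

Δ: Δ0=-1/3, Δ1=-2, Δ2=-3, Δ3=2, Δ4=-1
row 1: diag=8, rhs=-10; c'=1/8, d'=-5/4
row 2: denom=4−1·1/8=31/8; d'=(-6−1·-5/4)/(31/8)=-38/31
row 3: denom=6−1·8/31=178/31; d'=(30−1·-38/31)/(178/31)=484/89
row 4: denom=10−2·31/89=828/89; d'=(-18−2·484/89)/(828/89)=-1285/414
back: M4=-1285/414
back: M3=484/89−31/89·-1285/414=2699/414
back: M2=-38/31−8/31·2699/414=-602/207
back: M1=-5/4−1/8·-602/207=-367/414
M: M0=0, M1=-367/414, M2=-602/207, M3=2699/414, M4=-1285/414, M5=0
seg 0: a=5, c=M0/2=0, d=(M1−M0)/(6·3)=-367/7452, b=Δ0−h0·(2M0+M1)/6=91/828
seg 1: a=4, c=M1/2=-367/828, d=(M2−M1)/(6·1)=-31/92, b=Δ1−h1·(2M1+M2)/6=-505/414
seg 2: a=2, c=M2/2=-301/207, d=(M3−M2)/(6·1)=1301/828, b=Δ2−h2·(2M2+M3)/6=-2581/828
seg 3: a=-1, c=M3/2=2699/828, d=(M4−M3)/(6·2)=-166/207, b=Δ3−h3·(2M3+M4)/6=-181/138
seg 4: a=3, c=M4/2=-1285/828, d=(M5−M4)/(6·3)=1285/7452, b=Δ4−h4·(2M4+M5)/6=871/414
t_q=13/4 → seg 1, τ=1/4; S=4+-505/414·τ+-367/828·τ²+-31/92·τ³=64687/17664

  seg 0: a=5 b=91/828 c=0 d=-367/7452
  seg 1: a=4 b=-505/414 c=-367/828 d=-31/92
  seg 2: a=2 b=-2581/828 c=-301/207 d=1301/828
  seg 3: a=-1 b=-181/138 c=2699/828 d=-166/207
  seg 4: a=3 b=871/414 c=-1285/828 d=1285/7452
S(13/4) = 64687/17664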